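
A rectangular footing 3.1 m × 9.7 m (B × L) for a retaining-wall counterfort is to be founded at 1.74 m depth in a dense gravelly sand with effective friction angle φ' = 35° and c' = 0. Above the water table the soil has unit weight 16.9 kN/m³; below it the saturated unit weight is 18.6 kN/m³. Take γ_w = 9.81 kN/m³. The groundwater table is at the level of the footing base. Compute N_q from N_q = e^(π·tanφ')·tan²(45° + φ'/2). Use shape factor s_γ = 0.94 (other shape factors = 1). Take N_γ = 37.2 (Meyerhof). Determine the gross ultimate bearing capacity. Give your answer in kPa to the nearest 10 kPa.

tan35° = 0.7002, so N_q = e^(π×0.7002)·tan²(62.5°) = 9.023 × 3.69 = 33.3.
q = γ·D_f = 16.9 × 1.74 = 29.406 kPa.
For the ½γBN_γ term take γ' = 18.6 − 9.81 = 8.79 kN/m³ (soil below base is submerged).
q·N_q = 29.406 × 33.296 = 979.1 kPa
0.5·γ·B·N_γ·s_γ = 0.5 × 8.79 × 3.1 × 37.2 × 0.94 = 476.42 kPa
q_ult = 979.1 + 476.42 = 1455.5 kPa.

q_ult ≈ 1460 kPa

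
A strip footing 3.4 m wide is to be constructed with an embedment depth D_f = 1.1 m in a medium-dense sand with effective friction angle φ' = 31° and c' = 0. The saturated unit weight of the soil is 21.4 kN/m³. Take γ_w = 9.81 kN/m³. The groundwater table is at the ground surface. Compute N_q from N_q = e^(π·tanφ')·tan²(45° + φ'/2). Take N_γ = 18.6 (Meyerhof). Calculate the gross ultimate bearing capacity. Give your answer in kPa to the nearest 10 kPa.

q_ult ≈ 630 kPa

tan31° = 0.6009, so N_q = e^(π×0.6009)·tan²(60.5°) = 6.604 × 3.124 = 20.63.
With the water table at the surface the whole profile is submerged: γ' = 21.4 − 9.81 = 11.59 kN/m³, so q = γ'·D_f = 12.749 kPa; the same γ' applies in the ½γBN_γ term.
q_ult = q·N_q + 0.5·γ·B·N_γ
     = 12.749 × 20.631 + 0.5 × 11.59 × 3.4 × 18.6
     = 263.02 + 366.48 = 629.5 kPa.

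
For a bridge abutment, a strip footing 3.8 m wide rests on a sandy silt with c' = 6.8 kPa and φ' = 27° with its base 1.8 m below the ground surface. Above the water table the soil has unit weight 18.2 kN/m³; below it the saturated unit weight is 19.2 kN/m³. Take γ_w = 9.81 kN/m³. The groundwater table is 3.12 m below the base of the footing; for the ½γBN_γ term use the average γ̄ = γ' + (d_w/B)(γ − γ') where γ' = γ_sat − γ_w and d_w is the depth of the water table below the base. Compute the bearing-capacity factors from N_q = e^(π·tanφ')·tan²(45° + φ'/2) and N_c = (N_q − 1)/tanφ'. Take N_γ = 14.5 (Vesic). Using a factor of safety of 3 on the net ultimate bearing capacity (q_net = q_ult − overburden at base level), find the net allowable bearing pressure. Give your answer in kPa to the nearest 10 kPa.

q_all(net) ≈ 340 kPa

N_q = e^(π·tan27°)·tan²(58.5°) = 13.2; N_c = (N_q − 1)/tanφ' = 23.94.
Overburden at base level: q = 18.2 × 1.8 = 32.76 kPa.
The water table is 3.12 m below the base (< B = 3.8 m), so the ½γBN_γ term uses γ̄ = γ' + (d_w/B)(γ − γ') = 9.39 + (3.12/3.8)(18.2 − 9.39) = 16.623 kN/m³.
Cohesion term c·N_c = 6.8 × 23.942 = 162.81 kPa; surcharge term q·N_q = 32.76 × 13.199 = 432.4 kPa; self-weight term 0.5·γ·B·N_γ = 0.5 × 16.623 × 3.8 × 14.5 = 457.98 kPa.
q_ult = 162.81 + 432.4 + 457.98 = 1053.2 kPa.
q_net = 1053.2 − 32.76 = 1020.4 kPa.
q_all(net) = 1020.4 / 3 = 340.14 kPa.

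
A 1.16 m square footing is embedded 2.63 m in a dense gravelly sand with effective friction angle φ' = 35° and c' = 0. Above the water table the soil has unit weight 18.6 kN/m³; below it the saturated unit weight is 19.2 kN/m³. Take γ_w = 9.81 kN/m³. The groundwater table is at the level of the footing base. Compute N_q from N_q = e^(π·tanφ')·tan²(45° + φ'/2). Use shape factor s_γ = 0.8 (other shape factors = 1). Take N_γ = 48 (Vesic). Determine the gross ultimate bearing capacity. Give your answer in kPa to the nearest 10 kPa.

q_ult ≈ 1840 kPa

tan35° = 0.7002, so N_q = e^(π×0.7002)·tan²(62.5°) = 9.023 × 3.69 = 33.3.
Effective surcharge at the founding depth q = γ·D_f = 18.6 × 2.63 = 48.918 kPa.
The water table coincides with the base, so in the self-weight term γ → γ' = 9.39 kN/m³.
q_ult = q·N_q + 0.5·γ·B·N_γ·s_γ
     = 48.918 × 33.296 + 0.5 × 9.39 × 1.16 × 48 × 0.8
     = 1628.8 + 209.13 = 1837.9 kPa.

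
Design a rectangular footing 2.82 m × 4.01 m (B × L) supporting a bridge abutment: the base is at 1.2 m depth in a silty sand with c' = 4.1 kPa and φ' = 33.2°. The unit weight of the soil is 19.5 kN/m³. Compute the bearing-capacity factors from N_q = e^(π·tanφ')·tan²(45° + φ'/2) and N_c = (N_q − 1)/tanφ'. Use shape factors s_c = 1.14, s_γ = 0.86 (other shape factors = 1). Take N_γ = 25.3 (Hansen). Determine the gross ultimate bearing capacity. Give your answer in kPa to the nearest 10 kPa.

tan33.2° = 0.6544, so N_q = e^(π×0.6544)·tan²(61.6°) = 7.813 × 3.421 = 26.72.
N_c = (26.72 − 1)/tan33.2° = 39.31.
Overburden at base level: q = 19.5 × 1.2 = 23.4 kPa.
Cohesion term c·N_c·s_c = 4.1 × 39.312 × 1.14 = 183.74 kPa; surcharge term q·N_q = 23.4 × 26.725 = 625.36 kPa; self-weight term 0.5·γ·B·N_γ·s_γ = 0.5 × 19.5 × 2.82 × 25.3 × 0.86 = 598.24 kPa.
q_ult = 183.74 + 625.36 + 598.24 = 1407.3 kPa.

q_ult ≈ 1410 kPa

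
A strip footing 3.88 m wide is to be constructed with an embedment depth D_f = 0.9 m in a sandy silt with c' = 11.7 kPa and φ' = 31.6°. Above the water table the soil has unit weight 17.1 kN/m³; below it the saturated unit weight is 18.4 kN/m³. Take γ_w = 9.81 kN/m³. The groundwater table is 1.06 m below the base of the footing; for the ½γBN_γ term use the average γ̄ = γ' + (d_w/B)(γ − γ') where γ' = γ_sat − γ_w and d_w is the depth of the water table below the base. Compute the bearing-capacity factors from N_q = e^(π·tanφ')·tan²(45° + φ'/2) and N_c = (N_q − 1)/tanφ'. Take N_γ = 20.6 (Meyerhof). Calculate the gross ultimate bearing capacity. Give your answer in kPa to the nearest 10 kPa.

q_ult ≈ 1180 kPa

tan31.6° = 0.6152, so N_q = e^(π×0.6152)·tan²(60.8°) = 6.908 × 3.202 = 22.12.
N_c = (22.12 − 1)/tan31.6° = 34.33.
Overburden at base level: q = 17.1 × 0.9 = 15.39 kPa.
The water table is 1.06 m below the base (< B = 3.88 m), so the ½γBN_γ term uses γ̄ = γ' + (d_w/B)(γ − γ') = 8.59 + (1.06/3.88)(17.1 − 8.59) = 10.915 kN/m³.
Cohesion term c·N_c = 11.7 × 34.326 = 401.61 kPa; surcharge term q·N_q = 15.39 × 22.117 = 340.38 kPa; self-weight term 0.5·γ·B·N_γ = 0.5 × 10.915 × 3.88 × 20.6 = 436.2 kPa.
q_ult = 401.61 + 340.38 + 436.2 = 1178.2 kPa.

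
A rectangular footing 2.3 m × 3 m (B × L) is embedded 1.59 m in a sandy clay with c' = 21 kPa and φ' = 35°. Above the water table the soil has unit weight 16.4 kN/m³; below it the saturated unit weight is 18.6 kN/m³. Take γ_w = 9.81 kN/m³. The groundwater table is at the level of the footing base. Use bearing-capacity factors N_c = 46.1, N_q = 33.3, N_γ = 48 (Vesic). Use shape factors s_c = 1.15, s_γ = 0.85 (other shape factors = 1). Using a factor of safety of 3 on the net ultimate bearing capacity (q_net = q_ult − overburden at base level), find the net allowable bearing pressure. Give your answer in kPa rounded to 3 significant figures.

Effective surcharge at the founding depth q = γ·D_f = 16.4 × 1.59 = 26.076 kPa.
The water table coincides with the base, so in the self-weight term γ → γ' = 8.79 kN/m³.
q_ult = c·N_c·s_c + q·N_q + 0.5·γ·B·N_γ·s_γ
     = 21 × 46.1 × 1.15 + 26.076 × 33.3 + 0.5 × 8.79 × 2.3 × 48 × 0.85
     = 1113.3 + 868.33 + 412.43 = 2394.1 kPa.
q_net = 2394.1 − 26.076 = 2368 kPa.
q_all(net) = 2368 / 3 = 789.33 kPa.

q_all(net) ≈ 789 kPa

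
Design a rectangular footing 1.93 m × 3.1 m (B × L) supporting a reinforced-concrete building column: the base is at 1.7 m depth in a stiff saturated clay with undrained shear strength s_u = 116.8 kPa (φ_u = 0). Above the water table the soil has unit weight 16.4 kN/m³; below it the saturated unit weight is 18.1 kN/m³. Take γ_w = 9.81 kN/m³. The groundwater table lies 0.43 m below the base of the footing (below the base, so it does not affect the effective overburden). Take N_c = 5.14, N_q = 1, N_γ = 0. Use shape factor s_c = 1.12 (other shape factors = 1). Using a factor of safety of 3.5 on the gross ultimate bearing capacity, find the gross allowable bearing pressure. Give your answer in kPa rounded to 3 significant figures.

Effective surcharge at the founding depth q = γ·D_f = 16.4 × 1.7 = 27.88 kPa.
q_ult = c·N_c·s_c + q·N_q
     = 116.8 × 5.14 × 1.12 + 27.88 × 1
     = 672.39 + 27.88 = 700.27 kPa.
q_all = 700.27 / 3.5 = 200.08 kPa.

q_all ≈ 200 kPa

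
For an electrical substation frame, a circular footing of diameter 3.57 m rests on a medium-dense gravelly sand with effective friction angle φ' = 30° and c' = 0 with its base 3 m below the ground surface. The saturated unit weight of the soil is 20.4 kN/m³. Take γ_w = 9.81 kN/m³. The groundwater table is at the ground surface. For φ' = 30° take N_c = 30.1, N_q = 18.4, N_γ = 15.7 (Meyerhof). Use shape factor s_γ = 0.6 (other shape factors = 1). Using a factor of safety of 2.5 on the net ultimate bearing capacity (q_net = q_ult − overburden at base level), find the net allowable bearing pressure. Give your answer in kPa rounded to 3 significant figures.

q_all(net) ≈ 292 kPa

With the water table at the surface the whole profile is submerged: γ' = 20.4 − 9.81 = 10.59 kN/m³, so q = γ'·D_f = 31.77 kPa; the same γ' applies in the ½γBN_γ term.
q_ult = q·N_q + 0.5·γ·B·N_γ·s_γ
     = 31.77 × 18.4 + 0.5 × 10.59 × 3.57 × 15.7 × 0.6
     = 584.57 + 178.07 = 762.64 kPa.
q_net = 762.64 − 31.77 = 730.87 kPa.
q_all(net) = 730.87 / 2.5 = 292.35 kPa.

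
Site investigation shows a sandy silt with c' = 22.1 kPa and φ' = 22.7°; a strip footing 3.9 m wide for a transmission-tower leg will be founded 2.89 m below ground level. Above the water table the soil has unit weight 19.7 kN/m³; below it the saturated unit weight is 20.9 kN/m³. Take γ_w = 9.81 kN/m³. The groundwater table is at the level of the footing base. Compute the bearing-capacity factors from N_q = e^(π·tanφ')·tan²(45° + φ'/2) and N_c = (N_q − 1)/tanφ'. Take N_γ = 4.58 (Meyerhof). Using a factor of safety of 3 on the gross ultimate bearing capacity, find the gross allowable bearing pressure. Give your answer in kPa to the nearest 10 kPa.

q_all ≈ 320 kPa

N_q = e^(π·tan22.7°)·tan²(56.35°) = 8.4; N_c = (N_q − 1)/tanφ' = 17.69.
Effective surcharge at the founding depth q = γ·D_f = 19.7 × 2.89 = 56.933 kPa.
The water table coincides with the base, so in the self-weight term γ → γ' = 11.09 kN/m³.
q_ult = c·N_c + q·N_q + 0.5·γ·B·N_γ
     = 22.1 × 17.688 + 56.933 × 8.399 + 0.5 × 11.09 × 3.9 × 4.58
     = 390.9 + 478.18 + 99.045 = 968.13 kPa.
q_all = 968.13 / 3 = 322.71 kPa.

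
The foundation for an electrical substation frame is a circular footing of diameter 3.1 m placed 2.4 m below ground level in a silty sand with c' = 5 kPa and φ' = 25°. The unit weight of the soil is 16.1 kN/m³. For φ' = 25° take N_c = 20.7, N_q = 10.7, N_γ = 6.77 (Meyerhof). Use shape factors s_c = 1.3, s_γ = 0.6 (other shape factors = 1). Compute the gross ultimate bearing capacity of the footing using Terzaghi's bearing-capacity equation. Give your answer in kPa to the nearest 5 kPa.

Overburden at base level: q = 16.1 × 2.4 = 38.64 kPa.
Cohesion term c·N_c·s_c = 5 × 20.7 × 1.3 = 134.55 kPa; surcharge term q·N_q = 38.64 × 10.7 = 413.45 kPa; self-weight term 0.5·γ·B·N_γ·s_γ = 0.5 × 16.1 × 3.1 × 6.77 × 0.6 = 101.37 kPa.
q_ult = 134.55 + 413.45 + 101.37 = 649.37 kPa.

q_ult ≈ 650 kPa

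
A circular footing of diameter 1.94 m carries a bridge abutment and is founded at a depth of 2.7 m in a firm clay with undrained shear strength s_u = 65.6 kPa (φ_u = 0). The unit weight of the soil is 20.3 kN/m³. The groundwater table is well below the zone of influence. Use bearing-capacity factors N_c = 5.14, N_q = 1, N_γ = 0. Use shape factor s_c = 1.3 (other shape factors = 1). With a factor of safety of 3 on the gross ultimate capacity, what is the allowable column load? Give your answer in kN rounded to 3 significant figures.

Effective surcharge at the founding depth q = γ·D_f = 20.3 × 2.7 = 54.81 kPa.
q_ult = c·N_c·s_c + q·N_q
     = 65.6 × 5.14 × 1.3 + 54.81 × 1
     = 438.34 + 54.81 = 493.15 kPa.
Gross allowable pressure q_all = 493.15 / 3 = 164.38 kPa.
Footing area = 2.9559 m², so allowable column load = 164.38 × 2.9559 = 485.9 kN.

P_all ≈ 486 kN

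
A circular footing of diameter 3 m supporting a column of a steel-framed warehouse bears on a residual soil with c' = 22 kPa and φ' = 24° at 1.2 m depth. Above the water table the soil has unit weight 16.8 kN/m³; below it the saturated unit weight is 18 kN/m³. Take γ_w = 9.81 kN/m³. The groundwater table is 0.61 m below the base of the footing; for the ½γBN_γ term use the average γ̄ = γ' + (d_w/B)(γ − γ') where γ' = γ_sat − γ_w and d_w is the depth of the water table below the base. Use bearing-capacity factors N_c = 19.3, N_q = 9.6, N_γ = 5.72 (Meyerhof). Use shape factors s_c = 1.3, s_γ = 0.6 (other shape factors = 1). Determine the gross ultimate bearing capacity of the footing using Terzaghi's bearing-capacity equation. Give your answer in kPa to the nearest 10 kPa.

q_ult ≈ 800 kPa

Effective surcharge at the founding depth q = γ·D_f = 16.8 × 1.2 = 20.16 kPa.
With d_w = 0.61 m < B, γ̄ = 8.19 + (0.61/3) × (16.8 − 8.19) = 9.9407 kN/m³.
q_ult = c·N_c·s_c + q·N_q + 0.5·γ·B·N_γ·s_γ
     = 22 × 19.3 × 1.3 + 20.16 × 9.6 + 0.5 × 9.9407 × 3 × 5.72 × 0.6
     = 551.98 + 193.54 + 51.175 = 796.69 kPa.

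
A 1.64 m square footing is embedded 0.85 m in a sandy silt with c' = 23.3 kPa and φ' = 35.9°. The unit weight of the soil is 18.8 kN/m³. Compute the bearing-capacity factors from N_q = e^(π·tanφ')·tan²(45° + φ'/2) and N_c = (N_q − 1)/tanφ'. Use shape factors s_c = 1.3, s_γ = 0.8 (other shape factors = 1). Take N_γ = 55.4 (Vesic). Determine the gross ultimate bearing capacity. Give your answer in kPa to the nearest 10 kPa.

tan35.9° = 0.7239, so N_q = e^(π×0.7239)·tan²(62.95°) = 9.719 × 3.835 = 37.28.
N_c = (37.28 − 1)/tan35.9° = 50.11.
q = γ·D_f = 18.8 × 0.85 = 15.98 kPa.
c·N_c·s_c = 23.3 × 50.115 × 1.3 = 1518 kPa
q·N_q = 15.98 × 37.277 = 595.68 kPa
0.5·γ·B·N_γ·s_γ = 0.5 × 18.8 × 1.64 × 55.4 × 0.8 = 683.24 kPa
q_ult = 1518 + 595.68 + 683.24 = 2796.9 kPa.

q_ult ≈ 2800 kPa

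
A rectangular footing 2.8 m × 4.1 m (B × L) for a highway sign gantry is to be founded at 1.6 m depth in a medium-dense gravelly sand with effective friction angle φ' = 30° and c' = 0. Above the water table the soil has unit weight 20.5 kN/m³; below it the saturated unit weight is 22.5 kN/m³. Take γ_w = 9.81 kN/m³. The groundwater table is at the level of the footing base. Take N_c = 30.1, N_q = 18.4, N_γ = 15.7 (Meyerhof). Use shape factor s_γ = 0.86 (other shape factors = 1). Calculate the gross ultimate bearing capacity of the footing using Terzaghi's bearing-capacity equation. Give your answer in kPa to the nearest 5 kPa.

q_ult ≈ 845 kPa

Overburden at base level: q = 20.5 × 1.6 = 32.8 kPa.
Below the base the soil is submerged, so the ½γBN_γ term uses γ' = 22.5 − 9.81 = 12.69 kN/m³.
Surcharge term q·N_q = 32.8 × 18.4 = 603.52 kPa; self-weight term 0.5·γ·B·N_γ·s_γ = 0.5 × 12.69 × 2.8 × 15.7 × 0.86 = 239.88 kPa.
q_ult = 603.52 + 239.88 = 843.4 kPa.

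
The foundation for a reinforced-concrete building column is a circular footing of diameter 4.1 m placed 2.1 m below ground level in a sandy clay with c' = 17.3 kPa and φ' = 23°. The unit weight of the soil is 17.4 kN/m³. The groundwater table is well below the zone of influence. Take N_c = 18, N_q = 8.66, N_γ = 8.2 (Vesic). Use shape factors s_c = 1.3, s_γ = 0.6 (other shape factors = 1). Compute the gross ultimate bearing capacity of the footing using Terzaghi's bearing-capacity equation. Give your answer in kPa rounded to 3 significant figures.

q = γ·D_f = 17.4 × 2.1 = 36.54 kPa.
c·N_c·s_c = 17.3 × 18 × 1.3 = 404.82 kPa
q·N_q = 36.54 × 8.66 = 316.44 kPa
0.5·γ·B·N_γ·s_γ = 0.5 × 17.4 × 4.1 × 8.2 × 0.6 = 175.5 kPa
q_ult = 404.82 + 316.44 + 175.5 = 896.75 kPa.

q_ult ≈ 897 kPa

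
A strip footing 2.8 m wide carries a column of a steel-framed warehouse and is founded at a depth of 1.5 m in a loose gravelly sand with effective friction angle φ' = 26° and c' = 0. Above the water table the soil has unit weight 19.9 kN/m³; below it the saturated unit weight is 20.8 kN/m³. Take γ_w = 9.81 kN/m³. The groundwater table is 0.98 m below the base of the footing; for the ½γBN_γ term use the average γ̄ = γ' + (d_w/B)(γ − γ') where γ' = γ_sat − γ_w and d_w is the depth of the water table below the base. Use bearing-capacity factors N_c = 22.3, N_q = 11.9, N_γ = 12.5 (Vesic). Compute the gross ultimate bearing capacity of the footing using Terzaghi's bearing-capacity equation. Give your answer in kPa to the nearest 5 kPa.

q = γ·D_f = 19.9 × 1.5 = 29.85 kPa.
γ' = 10.99 kN/m³; averaging over the depth B below the base, γ̄ = γ' + (d_w/B)(γ − γ') = 14.108 kN/m³.
q·N_q = 29.85 × 11.9 = 355.21 kPa
0.5·γ·B·N_γ = 0.5 × 14.108 × 2.8 × 12.5 = 246.9 kPa
q_ult = 355.21 + 246.9 = 602.11 kPa.

q_ult ≈ 600 kPa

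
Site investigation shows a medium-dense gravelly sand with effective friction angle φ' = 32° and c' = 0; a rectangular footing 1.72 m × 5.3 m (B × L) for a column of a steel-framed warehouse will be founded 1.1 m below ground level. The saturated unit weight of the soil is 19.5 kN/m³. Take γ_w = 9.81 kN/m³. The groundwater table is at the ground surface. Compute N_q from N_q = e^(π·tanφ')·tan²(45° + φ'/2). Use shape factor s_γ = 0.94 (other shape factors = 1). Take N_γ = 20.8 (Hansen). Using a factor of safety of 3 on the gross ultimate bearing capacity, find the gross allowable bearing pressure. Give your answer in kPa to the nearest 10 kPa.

N_q = e^(π·tan32°)·tan²(61°) = 23.18.
Water table at ground surface, so effective unit weight γ' = 19.5 − 9.81 = 9.69 kN/m³ is used throughout; overburden q = 9.69 × 1.1 = 10.659 kPa; the same γ' applies in the ½γBN_γ term.
Surcharge term q·N_q = 10.659 × 23.177 = 247.04 kPa; self-weight term 0.5·γ·B·N_γ·s_γ = 0.5 × 9.69 × 1.72 × 20.8 × 0.94 = 162.93 kPa.
q_ult = 247.04 + 162.93 = 409.98 kPa.
q_all = 409.98 / 3 = 136.66 kPa.

q_all ≈ 140 kPa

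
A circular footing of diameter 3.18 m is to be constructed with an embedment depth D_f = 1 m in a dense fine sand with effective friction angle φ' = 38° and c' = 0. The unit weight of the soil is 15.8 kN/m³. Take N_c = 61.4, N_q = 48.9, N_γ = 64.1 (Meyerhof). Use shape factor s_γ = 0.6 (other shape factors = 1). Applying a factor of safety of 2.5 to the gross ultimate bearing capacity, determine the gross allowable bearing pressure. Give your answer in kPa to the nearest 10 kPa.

Effective surcharge at the founding depth q = γ·D_f = 15.8 × 1 = 15.8 kPa.
q_ult = q·N_q + 0.5·γ·B·N_γ·s_γ
     = 15.8 × 48.9 + 0.5 × 15.8 × 3.18 × 64.1 × 0.6
     = 772.62 + 966.19 = 1738.8 kPa.
q_all = q_ult / FS = 1738.8 / 2.5 = 695.52 kPa.

q_all ≈ 700 kPa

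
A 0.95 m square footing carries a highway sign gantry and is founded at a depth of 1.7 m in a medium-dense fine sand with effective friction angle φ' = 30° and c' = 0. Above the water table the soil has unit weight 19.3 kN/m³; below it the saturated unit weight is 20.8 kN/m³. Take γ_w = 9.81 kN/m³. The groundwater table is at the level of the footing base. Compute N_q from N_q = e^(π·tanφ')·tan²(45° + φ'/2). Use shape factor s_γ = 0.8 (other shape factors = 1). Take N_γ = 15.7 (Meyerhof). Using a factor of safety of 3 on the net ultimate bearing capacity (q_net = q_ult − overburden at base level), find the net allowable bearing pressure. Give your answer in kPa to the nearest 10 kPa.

N_q = e^(π·tan30°)·tan²(60°) = 18.4.
Effective surcharge at the founding depth q = γ·D_f = 19.3 × 1.7 = 32.81 kPa.
The water table coincides with the base, so in the self-weight term γ → γ' = 10.99 kN/m³.
q_ult = q·N_q + 0.5·γ·B·N_γ·s_γ
     = 32.81 × 18.401 + 0.5 × 10.99 × 0.95 × 15.7 × 0.8
     = 603.74 + 65.566 = 669.31 kPa.
q_net = 669.31 − 32.81 = 636.5 kPa.
q_all(net) = 636.5 / 3 = 212.17 kPa.

q_all(net) ≈ 210 kPa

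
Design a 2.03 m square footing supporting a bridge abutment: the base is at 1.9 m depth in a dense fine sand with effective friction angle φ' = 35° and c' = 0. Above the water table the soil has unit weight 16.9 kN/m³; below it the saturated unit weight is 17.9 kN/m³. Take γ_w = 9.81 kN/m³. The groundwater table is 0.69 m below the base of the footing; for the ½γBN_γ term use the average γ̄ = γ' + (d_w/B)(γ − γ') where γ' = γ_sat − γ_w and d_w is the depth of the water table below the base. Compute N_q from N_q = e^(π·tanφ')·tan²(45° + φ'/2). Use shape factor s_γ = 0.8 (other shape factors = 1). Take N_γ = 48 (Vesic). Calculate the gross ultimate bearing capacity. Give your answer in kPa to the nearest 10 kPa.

tan35° = 0.7002, so N_q = e^(π×0.7002)·tan²(62.5°) = 9.023 × 3.69 = 33.3.
q = γ·D_f = 16.9 × 1.9 = 32.11 kPa.
γ' = 8.09 kN/m³; averaging over the depth B below the base, γ̄ = γ' + (d_w/B)(γ − γ') = 11.085 kN/m³.
q·N_q = 32.11 × 33.296 = 1069.1 kPa
0.5·γ·B·N_γ·s_γ = 0.5 × 11.085 × 2.03 × 48 × 0.8 = 432.03 kPa
q_ult = 1069.1 + 432.03 = 1501.2 kPa.

q_ult ≈ 1500 kPa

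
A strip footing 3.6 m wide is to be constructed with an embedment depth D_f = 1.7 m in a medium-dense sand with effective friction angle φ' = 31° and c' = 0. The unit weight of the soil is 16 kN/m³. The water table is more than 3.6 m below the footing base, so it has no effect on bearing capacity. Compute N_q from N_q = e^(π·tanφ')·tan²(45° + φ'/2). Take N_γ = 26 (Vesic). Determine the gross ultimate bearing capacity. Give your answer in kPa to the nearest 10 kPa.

q_ult ≈ 1310 kPa

tan31° = 0.6009, so N_q = e^(π×0.6009)·tan²(60.5°) = 6.604 × 3.124 = 20.63.
q = γ·D_f = 16 × 1.7 = 27.2 kPa.
q·N_q = 27.2 × 20.631 = 561.16 kPa
0.5·γ·B·N_γ = 0.5 × 16 × 3.6 × 26 = 748.8 kPa
q_ult = 561.16 + 748.8 = 1310 kPa.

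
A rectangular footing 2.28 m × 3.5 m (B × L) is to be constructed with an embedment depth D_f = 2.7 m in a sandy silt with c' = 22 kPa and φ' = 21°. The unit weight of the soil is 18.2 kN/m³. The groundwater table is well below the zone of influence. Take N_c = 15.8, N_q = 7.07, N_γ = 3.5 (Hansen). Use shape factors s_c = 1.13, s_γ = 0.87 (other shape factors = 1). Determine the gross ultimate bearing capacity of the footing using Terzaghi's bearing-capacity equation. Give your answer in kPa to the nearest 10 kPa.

Effective surcharge at the founding depth q = γ·D_f = 18.2 × 2.7 = 49.14 kPa.
q_ult = c·N_c·s_c + q·N_q + 0.5·γ·B·N_γ·s_γ
     = 22 × 15.8 × 1.13 + 49.14 × 7.07 + 0.5 × 18.2 × 2.28 × 3.5 × 0.87
     = 392.79 + 347.42 + 63.178 = 803.39 kPa.

q_ult ≈ 800 kPa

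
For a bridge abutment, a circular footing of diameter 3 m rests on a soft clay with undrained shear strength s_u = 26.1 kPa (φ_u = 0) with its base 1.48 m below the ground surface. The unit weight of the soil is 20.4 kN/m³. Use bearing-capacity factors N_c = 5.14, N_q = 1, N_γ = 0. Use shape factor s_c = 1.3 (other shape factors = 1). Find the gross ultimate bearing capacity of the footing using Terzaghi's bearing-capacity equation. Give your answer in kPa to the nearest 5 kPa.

Effective surcharge at the founding depth q = γ·D_f = 20.4 × 1.48 = 30.192 kPa.
q_ult = c·N_c·s_c + q·N_q
     = 26.1 × 5.14 × 1.3 + 30.192 × 1
     = 174.4 + 30.192 = 204.59 kPa.

q_ult ≈ 205 kPa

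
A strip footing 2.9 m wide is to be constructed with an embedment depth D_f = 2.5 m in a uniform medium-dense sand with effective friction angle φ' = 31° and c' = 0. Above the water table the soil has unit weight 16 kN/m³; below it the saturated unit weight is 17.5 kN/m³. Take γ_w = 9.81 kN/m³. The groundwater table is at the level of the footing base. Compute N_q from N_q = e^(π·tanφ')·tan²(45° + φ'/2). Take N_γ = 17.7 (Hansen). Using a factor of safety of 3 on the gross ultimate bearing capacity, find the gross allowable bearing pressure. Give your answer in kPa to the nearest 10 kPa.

q_all ≈ 340 kPa

N_q = e^(π·tan31°)·tan²(60.5°) = 20.63.
Effective surcharge at the founding depth q = γ·D_f = 16 × 2.5 = 40 kPa.
The water table coincides with the base, so in the self-weight term γ → γ' = 7.69 kN/m³.
q_ult = q·N_q + 0.5·γ·B·N_γ
     = 40 × 20.631 + 0.5 × 7.69 × 2.9 × 17.7
     = 825.23 + 197.36 = 1022.6 kPa.
q_all = 1022.6 / 3 = 340.87 kPa.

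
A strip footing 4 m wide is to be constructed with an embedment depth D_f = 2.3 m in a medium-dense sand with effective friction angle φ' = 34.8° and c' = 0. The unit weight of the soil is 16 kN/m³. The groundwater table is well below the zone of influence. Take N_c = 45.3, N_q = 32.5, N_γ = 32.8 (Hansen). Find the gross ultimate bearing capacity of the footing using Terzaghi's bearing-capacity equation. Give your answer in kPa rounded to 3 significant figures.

q = γ·D_f = 16 × 2.3 = 36.8 kPa.
q·N_q = 36.8 × 32.5 = 1196 kPa
0.5·γ·B·N_γ = 0.5 × 16 × 4 × 32.8 = 1049.6 kPa
q_ult = 1196 + 1049.6 = 2245.6 kPa.

q_ult ≈ 2250 kPa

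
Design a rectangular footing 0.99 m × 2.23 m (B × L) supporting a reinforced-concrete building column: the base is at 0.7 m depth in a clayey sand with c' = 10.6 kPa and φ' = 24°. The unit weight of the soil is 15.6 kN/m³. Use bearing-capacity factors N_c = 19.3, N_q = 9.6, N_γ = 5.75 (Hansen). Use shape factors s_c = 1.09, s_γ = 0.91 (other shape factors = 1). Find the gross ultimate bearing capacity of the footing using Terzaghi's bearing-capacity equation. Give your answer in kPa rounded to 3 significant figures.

q_ult ≈ 368 kPa

Overburden at base level: q = 15.6 × 0.7 = 10.92 kPa.
Cohesion term c·N_c·s_c = 10.6 × 19.3 × 1.09 = 222.99 kPa; surcharge term q·N_q = 10.92 × 9.6 = 104.83 kPa; self-weight term 0.5·γ·B·N_γ·s_γ = 0.5 × 15.6 × 0.99 × 5.75 × 0.91 = 40.405 kPa.
q_ult = 222.99 + 104.83 + 40.405 = 368.23 kPa.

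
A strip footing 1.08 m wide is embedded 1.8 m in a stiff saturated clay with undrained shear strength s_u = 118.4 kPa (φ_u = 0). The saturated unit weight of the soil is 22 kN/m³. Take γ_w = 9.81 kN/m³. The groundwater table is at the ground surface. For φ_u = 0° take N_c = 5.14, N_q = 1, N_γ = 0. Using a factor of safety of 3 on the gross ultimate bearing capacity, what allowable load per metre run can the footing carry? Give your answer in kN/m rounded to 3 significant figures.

≈ 227 kN/m

γ' = 22 − 9.81 = 12.19 kN/m³ (submerged throughout). q = 12.19 × 1.8 = 21.942 kPa.
c·N_c = 118.4 × 5.14 = 608.58 kPa
q·N_q = 21.942 × 1 = 21.942 kPa
q_ult = 608.58 + 21.942 = 630.52 kPa.
Gross allowable pressure q_all = 630.52 / 3 = 210.17 kPa.
Allowable wall load = q_all × B = 210.17 × 1.08 = 226.99 kN per metre run.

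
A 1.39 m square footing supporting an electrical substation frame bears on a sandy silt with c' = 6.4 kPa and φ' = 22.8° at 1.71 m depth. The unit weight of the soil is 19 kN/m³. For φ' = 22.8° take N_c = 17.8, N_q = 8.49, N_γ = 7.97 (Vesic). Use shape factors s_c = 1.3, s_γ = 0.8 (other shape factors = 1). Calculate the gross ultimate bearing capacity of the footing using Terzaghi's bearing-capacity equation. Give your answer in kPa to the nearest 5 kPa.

q = γ·D_f = 19 × 1.71 = 32.49 kPa.
c·N_c·s_c = 6.4 × 17.8 × 1.3 = 148.1 kPa
q·N_q = 32.49 × 8.49 = 275.84 kPa
0.5·γ·B·N_γ·s_γ = 0.5 × 19 × 1.39 × 7.97 × 0.8 = 84.195 kPa
q_ult = 148.1 + 275.84 + 84.195 = 508.13 kPa.

q_ult ≈ 510 kPa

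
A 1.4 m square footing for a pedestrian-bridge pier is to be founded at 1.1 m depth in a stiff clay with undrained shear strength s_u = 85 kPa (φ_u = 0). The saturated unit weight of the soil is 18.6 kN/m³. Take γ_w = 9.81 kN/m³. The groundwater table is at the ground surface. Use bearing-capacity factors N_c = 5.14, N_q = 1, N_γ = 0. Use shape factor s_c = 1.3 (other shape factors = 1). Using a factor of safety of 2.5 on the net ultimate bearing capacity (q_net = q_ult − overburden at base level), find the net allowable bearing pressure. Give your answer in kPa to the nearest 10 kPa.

γ' = 18.6 − 9.81 = 8.79 kN/m³ (submerged throughout). q = 8.79 × 1.1 = 9.669 kPa.
c·N_c·s_c = 85 × 5.14 × 1.3 = 567.97 kPa
q·N_q = 9.669 × 1 = 9.669 kPa
q_ult = 567.97 + 9.669 = 577.64 kPa.
q_net = 577.64 − 9.669 = 567.97 kPa.
q_all(net) = 567.97 / 2.5 = 227.19 kPa.

q_all(net) ≈ 230 kPa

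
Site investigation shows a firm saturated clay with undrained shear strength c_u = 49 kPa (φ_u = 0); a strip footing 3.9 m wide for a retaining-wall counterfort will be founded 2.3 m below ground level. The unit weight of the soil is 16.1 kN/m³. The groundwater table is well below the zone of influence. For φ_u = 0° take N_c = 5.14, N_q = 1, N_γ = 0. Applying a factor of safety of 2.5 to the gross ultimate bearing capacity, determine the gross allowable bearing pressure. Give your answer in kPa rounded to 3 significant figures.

q_all ≈ 116 kPa

q = γ·D_f = 16.1 × 2.3 = 37.03 kPa.
c·N_c = 49 × 5.14 = 251.86 kPa
q·N_q = 37.03 × 1 = 37.03 kPa
q_ult = 251.86 + 37.03 = 288.89 kPa.
q_all = q_ult / FS = 288.89 / 2.5 = 115.56 kPa.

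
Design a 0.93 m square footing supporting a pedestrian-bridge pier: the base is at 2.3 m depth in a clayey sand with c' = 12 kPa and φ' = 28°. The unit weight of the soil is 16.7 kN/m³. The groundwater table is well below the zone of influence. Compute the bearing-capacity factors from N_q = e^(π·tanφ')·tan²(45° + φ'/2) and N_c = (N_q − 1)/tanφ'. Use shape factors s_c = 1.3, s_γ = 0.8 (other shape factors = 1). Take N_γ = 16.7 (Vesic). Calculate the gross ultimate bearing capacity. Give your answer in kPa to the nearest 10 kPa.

q_ult ≈ 1070 kPa

tan28° = 0.5317, so N_q = e^(π×0.5317)·tan²(59°) = 5.314 × 2.77 = 14.72.
N_c = (14.72 − 1)/tan28° = 25.8.
q = γ·D_f = 16.7 × 2.3 = 38.41 kPa.
c·N_c·s_c = 12 × 25.803 × 1.3 = 402.53 kPa
q·N_q = 38.41 × 14.72 = 565.39 kPa
0.5·γ·B·N_γ·s_γ = 0.5 × 16.7 × 0.93 × 16.7 × 0.8 = 103.75 kPa
q_ult = 402.53 + 565.39 + 103.75 = 1071.7 kPa.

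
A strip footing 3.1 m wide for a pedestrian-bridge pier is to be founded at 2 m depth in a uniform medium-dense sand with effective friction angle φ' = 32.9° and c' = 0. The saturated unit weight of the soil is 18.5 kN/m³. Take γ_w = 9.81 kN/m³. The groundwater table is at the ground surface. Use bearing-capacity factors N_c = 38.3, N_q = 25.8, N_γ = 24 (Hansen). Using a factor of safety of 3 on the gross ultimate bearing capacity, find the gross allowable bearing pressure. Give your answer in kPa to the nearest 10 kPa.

With the water table at the surface the whole profile is submerged: γ' = 18.5 − 9.81 = 8.69 kN/m³, so q = γ'·D_f = 17.38 kPa; the same γ' applies in the ½γBN_γ term.
q_ult = q·N_q + 0.5·γ·B·N_γ
     = 17.38 × 25.8 + 0.5 × 8.69 × 3.1 × 24
     = 448.4 + 323.27 = 771.67 kPa.
q_all = 771.67 / 3 = 257.22 kPa.

q_all ≈ 260 kPa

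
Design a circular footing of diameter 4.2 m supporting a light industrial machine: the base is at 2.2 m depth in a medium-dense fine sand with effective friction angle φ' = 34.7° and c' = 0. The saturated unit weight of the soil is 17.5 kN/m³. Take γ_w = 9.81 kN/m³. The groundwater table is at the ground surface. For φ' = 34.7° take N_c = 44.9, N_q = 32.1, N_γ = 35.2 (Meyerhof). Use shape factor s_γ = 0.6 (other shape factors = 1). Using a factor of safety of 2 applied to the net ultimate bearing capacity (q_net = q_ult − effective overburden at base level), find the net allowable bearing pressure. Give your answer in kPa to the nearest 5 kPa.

q_all(net) ≈ 435 kPa

Water table at ground surface, so effective unit weight γ' = 17.5 − 9.81 = 7.69 kN/m³ is used throughout; overburden q = 7.69 × 2.2 = 16.918 kPa; the same γ' applies in the ½γBN_γ term.
Surcharge term q·N_q = 16.918 × 32.1 = 543.07 kPa; self-weight term 0.5·γ·B·N_γ·s_γ = 0.5 × 7.69 × 4.2 × 35.2 × 0.6 = 341.07 kPa.
q_ult = 543.07 + 341.07 = 884.13 kPa.
Net ultimate: q_net = 884.13 − 16.918 = 867.22 kPa.
q_all(net) = 867.22 / 2 = 433.61 kPa.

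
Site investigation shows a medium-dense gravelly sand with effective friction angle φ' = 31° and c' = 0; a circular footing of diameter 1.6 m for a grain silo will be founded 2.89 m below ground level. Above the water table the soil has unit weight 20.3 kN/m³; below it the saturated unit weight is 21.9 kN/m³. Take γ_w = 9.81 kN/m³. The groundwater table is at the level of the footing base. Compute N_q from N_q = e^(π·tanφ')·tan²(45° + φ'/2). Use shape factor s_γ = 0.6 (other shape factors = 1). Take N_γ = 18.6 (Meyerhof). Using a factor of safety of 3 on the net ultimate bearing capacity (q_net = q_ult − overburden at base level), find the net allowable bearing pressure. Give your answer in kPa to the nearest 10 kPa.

N_q = e^(π·tan31°)·tan²(60.5°) = 20.63.
Overburden at base level: q = 20.3 × 2.89 = 58.667 kPa.
Below the base the soil is submerged, so the ½γBN_γ term uses γ' = 21.9 − 9.81 = 12.09 kN/m³.
Surcharge term q·N_q = 58.667 × 20.631 = 1210.3 kPa; self-weight term 0.5·γ·B·N_γ·s_γ = 0.5 × 12.09 × 1.6 × 18.6 × 0.6 = 107.94 kPa.
q_ult = 1210.3 + 107.94 = 1318.3 kPa.
q_net = 1318.3 − 58.667 = 1259.6 kPa.
q_all(net) = 1259.6 / 3 = 419.87 kPa.

q_all(net) ≈ 420 kPa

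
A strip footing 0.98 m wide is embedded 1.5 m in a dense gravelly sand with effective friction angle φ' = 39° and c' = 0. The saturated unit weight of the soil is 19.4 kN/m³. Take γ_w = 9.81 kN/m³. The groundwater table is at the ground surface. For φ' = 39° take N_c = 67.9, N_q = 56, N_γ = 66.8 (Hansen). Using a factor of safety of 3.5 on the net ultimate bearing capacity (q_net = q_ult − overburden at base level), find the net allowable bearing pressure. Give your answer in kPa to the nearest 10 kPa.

q_all(net) ≈ 320 kPa

With the water table at the surface the whole profile is submerged: γ' = 19.4 − 9.81 = 9.59 kN/m³, so q = γ'·D_f = 14.385 kPa; the same γ' applies in the ½γBN_γ term.
q_ult = q·N_q + 0.5·γ·B·N_γ
     = 14.385 × 56 + 0.5 × 9.59 × 0.98 × 66.8
     = 805.56 + 313.9 = 1119.5 kPa.
q_net = 1119.5 − 14.385 = 1105.1 kPa.
q_all(net) = 1105.1 / 3.5 = 315.74 kPa.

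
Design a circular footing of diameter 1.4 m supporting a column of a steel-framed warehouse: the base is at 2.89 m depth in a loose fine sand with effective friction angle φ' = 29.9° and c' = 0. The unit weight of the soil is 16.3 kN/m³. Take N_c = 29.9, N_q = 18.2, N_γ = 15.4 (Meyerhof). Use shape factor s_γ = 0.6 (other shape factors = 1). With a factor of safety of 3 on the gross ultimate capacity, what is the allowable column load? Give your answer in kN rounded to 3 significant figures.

P_all ≈ 494 kN

q = γ·D_f = 16.3 × 2.89 = 47.107 kPa.
q·N_q = 47.107 × 18.2 = 857.35 kPa
0.5·γ·B·N_γ·s_γ = 0.5 × 16.3 × 1.4 × 15.4 × 0.6 = 105.43 kPa
q_ult = 857.35 + 105.43 = 962.78 kPa.
Gross allowable pressure q_all = 962.78 / 3 = 320.93 kPa.
Footing area = 1.5394 m², so allowable column load = 320.93 × 1.5394 = 494.03 kN.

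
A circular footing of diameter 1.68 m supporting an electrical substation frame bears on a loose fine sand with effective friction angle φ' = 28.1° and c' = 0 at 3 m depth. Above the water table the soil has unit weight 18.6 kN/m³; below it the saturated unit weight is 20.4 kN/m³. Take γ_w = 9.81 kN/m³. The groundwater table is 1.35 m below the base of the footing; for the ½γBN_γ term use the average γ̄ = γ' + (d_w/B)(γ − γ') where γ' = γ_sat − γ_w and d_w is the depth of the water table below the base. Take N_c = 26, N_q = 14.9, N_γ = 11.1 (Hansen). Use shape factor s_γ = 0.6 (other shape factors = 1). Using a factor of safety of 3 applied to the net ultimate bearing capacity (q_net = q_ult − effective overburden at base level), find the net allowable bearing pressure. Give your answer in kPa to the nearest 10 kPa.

q = γ·D_f = 18.6 × 3 = 55.8 kPa.
γ' = 10.59 kN/m³; averaging over the depth B below the base, γ̄ = γ' + (d_w/B)(γ − γ') = 17.027 kN/m³.
q·N_q = 55.8 × 14.9 = 831.42 kPa
0.5·γ·B·N_γ·s_γ = 0.5 × 17.027 × 1.68 × 11.1 × 0.6 = 95.254 kPa
q_ult = 831.42 + 95.254 = 926.67 kPa.
Net ultimate: q_net = 926.67 − 55.8 = 870.87 kPa.
q_all(net) = 870.87 / 3 = 290.29 kPa.

q_all(net) ≈ 290 kPa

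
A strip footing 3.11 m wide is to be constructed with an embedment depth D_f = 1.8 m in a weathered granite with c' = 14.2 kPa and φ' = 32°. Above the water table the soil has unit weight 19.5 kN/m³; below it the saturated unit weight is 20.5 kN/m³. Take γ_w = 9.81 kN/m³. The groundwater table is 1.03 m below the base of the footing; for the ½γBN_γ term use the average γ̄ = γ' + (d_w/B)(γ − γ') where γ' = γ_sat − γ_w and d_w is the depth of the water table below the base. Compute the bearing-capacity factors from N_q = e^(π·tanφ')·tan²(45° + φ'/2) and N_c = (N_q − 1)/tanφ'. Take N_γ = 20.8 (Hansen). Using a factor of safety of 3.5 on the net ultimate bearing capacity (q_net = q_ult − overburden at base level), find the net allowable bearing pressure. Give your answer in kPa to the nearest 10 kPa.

N_q = e^(π·tan32°)·tan²(61°) = 23.18; N_c = (N_q − 1)/tanφ' = 35.49.
Overburden at base level: q = 19.5 × 1.8 = 35.1 kPa.
The water table is 1.03 m below the base (< B = 3.11 m), so the ½γBN_γ term uses γ̄ = γ' + (d_w/B)(γ − γ') = 10.69 + (1.03/3.11)(19.5 − 10.69) = 13.608 kN/m³.
Cohesion term c·N_c = 14.2 × 35.49 = 503.96 kPa; surcharge term q·N_q = 35.1 × 23.177 = 813.5 kPa; self-weight term 0.5·γ·B·N_γ = 0.5 × 13.608 × 3.11 × 20.8 = 440.13 kPa.
q_ult = 503.96 + 813.5 + 440.13 = 1757.6 kPa.
q_net = 1757.6 − 35.1 = 1722.5 kPa.
q_all(net) = 1722.5 / 3.5 = 492.14 kPa.

q_all(net) ≈ 490 kPa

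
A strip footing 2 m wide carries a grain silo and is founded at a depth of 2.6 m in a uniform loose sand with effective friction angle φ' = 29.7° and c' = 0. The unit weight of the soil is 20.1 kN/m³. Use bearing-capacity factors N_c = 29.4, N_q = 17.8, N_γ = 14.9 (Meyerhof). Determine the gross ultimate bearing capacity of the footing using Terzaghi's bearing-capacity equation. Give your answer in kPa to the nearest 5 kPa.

Effective surcharge at the founding depth q = γ·D_f = 20.1 × 2.6 = 52.26 kPa.
q_ult = q·N_q + 0.5·γ·B·N_γ
     = 52.26 × 17.8 + 0.5 × 20.1 × 2 × 14.9
     = 930.23 + 299.49 = 1229.7 kPa.

q_ult ≈ 1230 kPa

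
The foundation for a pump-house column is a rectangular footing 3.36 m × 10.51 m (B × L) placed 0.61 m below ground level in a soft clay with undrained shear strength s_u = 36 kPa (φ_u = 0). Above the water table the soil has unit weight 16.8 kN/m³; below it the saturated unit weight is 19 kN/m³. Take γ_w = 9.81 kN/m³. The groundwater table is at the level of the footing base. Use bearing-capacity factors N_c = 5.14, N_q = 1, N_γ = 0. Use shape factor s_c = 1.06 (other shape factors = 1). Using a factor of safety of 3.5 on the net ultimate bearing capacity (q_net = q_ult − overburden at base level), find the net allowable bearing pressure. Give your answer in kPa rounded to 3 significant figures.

Overburden at base level: q = 16.8 × 0.61 = 10.248 kPa.
Cohesion term c·N_c·s_c = 36 × 5.14 × 1.06 = 196.14 kPa; surcharge term q·N_q = 10.248 × 1 = 10.248 kPa.
q_ult = 196.14 + 10.248 = 206.39 kPa.
q_net = 206.39 − 10.248 = 196.14 kPa.
q_all(net) = 196.14 / 3.5 = 56.041 kPa.

q_all(net) ≈ 56 kPa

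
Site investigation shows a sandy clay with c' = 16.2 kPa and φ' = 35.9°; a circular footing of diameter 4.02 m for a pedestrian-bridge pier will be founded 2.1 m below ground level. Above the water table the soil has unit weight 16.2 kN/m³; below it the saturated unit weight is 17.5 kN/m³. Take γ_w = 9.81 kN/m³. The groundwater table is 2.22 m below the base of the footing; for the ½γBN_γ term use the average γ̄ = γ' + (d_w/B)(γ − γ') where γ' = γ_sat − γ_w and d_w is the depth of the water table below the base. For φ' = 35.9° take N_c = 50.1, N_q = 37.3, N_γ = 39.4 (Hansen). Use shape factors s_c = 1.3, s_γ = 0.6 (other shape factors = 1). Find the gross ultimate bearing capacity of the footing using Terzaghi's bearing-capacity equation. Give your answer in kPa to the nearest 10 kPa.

Effective surcharge at the founding depth q = γ·D_f = 16.2 × 2.1 = 34.02 kPa.
With d_w = 2.22 m < B, γ̄ = 7.69 + (2.22/4.02) × (16.2 − 7.69) = 12.39 kN/m³.
q_ult = c·N_c·s_c + q·N_q + 0.5·γ·B·N_γ·s_γ
     = 16.2 × 50.1 × 1.3 + 34.02 × 37.3 + 0.5 × 12.39 × 4.02 × 39.4 × 0.6
     = 1055.1 + 1268.9 + 588.71 = 2912.8 kPa.

q_ult ≈ 2910 kPa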